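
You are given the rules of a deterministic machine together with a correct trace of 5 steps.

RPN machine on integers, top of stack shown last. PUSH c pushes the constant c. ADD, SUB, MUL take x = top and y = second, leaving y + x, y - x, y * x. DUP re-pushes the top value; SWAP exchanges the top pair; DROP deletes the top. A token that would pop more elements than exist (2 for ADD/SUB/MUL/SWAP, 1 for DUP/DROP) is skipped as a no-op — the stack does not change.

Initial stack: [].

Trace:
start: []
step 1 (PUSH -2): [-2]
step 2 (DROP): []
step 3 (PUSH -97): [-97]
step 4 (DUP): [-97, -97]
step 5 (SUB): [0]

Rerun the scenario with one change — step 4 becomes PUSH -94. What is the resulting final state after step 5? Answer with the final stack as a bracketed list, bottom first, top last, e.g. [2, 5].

(re-executing from step 4 with the substitution; state before step 4: [-97])
step 4 (PUSH -94): [-97, -94]
step 5 (SUB): [-3]

[-3]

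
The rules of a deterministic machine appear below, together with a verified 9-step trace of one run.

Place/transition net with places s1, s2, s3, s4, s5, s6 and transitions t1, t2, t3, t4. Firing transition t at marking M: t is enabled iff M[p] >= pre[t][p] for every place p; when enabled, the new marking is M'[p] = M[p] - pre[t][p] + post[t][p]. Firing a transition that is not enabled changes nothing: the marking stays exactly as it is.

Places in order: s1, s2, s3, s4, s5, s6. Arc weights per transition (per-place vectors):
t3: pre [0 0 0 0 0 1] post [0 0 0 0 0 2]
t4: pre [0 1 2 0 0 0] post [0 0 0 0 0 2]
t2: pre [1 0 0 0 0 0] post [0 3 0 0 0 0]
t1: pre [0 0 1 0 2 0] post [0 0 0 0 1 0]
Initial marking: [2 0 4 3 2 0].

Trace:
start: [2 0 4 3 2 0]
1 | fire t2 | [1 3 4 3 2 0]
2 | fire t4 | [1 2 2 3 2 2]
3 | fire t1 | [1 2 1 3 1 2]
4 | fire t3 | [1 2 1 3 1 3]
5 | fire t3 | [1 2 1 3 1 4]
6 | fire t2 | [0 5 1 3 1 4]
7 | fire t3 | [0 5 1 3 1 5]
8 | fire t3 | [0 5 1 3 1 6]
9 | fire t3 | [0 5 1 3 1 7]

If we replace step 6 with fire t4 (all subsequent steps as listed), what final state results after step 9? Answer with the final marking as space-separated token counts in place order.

(re-executing from step 6 with the substitution; state before step 6: [1 2 1 3 1 4])
6 | fire t4 | [1 2 1 3 1 4]
7 | fire t3 | [1 2 1 3 1 5]
8 | fire t3 | [1 2 1 3 1 6]
9 | fire t3 | [1 2 1 3 1 7]

1 2 1 3 1 7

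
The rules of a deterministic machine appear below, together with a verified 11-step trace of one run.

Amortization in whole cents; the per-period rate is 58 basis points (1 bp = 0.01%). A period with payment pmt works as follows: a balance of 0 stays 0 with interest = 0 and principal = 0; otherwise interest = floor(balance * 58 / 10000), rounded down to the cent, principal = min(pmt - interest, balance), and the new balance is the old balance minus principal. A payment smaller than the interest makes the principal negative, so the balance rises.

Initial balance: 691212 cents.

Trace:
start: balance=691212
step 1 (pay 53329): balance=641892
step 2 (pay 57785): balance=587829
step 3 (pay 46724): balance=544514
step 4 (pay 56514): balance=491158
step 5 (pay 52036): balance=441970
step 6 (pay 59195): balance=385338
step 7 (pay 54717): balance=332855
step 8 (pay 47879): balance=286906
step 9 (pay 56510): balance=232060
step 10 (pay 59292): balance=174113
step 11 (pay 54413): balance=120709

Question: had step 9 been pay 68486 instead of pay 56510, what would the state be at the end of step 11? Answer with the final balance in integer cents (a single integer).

108594

(re-executing from step 9 with the substitution; state before step 9: balance=286906)
step 9 (pay 68486): balance=220084
step 10 (pay 59292): balance=162068
step 11 (pay 54413): balance=108594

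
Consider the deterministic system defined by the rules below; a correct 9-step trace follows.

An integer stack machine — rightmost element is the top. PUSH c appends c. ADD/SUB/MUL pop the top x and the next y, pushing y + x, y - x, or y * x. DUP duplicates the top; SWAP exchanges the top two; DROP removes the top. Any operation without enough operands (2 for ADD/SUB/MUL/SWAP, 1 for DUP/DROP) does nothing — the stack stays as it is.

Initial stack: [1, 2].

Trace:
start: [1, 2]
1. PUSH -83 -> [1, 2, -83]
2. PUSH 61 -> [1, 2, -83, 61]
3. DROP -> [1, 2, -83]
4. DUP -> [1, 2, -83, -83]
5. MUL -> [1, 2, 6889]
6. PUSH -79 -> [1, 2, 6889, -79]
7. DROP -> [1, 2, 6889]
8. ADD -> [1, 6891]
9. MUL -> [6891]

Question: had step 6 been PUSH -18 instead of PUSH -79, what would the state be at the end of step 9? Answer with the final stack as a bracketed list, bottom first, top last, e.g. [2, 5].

[6891]

(re-executing from step 6 with the substitution; state before step 6: [1, 2, 6889])
6. PUSH -18 -> [1, 2, 6889, -18]
7. DROP -> [1, 2, 6889]
8. ADD -> [1, 6891]
9. MUL -> [6891]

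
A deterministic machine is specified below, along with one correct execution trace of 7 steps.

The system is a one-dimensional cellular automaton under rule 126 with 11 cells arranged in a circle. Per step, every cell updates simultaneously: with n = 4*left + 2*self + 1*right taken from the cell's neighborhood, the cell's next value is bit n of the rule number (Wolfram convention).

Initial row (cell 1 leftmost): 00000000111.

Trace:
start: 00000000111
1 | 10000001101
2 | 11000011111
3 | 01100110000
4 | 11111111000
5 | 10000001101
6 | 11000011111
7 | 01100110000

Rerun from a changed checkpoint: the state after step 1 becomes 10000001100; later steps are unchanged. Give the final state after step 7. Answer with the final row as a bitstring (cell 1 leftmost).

state after step 1 := 10000001100
2 | 11000011111
3 | 01100110000
4 | 11111111000
5 | 10000001101
6 | 11000011111
7 | 01100110000

01100110000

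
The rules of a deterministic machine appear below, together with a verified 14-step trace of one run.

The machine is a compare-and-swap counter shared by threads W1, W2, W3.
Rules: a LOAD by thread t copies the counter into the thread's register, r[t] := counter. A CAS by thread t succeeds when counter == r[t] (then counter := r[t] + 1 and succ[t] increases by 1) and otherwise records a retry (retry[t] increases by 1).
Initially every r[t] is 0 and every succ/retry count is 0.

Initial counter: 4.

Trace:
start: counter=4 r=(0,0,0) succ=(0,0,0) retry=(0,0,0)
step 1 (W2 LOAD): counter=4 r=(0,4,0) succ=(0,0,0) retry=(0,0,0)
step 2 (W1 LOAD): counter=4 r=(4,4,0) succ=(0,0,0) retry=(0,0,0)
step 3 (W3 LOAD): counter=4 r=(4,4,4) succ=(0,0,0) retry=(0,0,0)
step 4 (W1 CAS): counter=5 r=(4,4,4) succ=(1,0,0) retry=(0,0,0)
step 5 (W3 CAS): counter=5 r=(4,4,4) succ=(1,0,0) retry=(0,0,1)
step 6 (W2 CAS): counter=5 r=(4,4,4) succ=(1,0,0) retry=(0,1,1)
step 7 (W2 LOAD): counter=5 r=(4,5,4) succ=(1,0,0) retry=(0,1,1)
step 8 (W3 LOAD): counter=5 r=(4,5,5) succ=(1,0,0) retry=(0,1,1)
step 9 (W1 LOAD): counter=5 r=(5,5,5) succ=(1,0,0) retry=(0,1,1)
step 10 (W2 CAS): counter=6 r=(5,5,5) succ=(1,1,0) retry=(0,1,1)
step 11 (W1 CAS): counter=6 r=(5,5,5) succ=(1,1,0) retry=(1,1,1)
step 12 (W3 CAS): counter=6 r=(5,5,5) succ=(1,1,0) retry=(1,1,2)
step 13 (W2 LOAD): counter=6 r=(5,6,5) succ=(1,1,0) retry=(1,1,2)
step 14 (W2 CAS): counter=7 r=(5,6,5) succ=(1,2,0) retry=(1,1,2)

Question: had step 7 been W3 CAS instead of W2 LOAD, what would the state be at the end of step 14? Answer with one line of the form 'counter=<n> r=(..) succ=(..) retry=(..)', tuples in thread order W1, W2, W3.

(re-executing from step 7 with the substitution; state before step 7: counter=5 r=(4,4,4) succ=(1,0,0) retry=(0,1,1))
step 7 (W3 CAS): counter=5 r=(4,4,4) succ=(1,0,0) retry=(0,1,2)
step 8 (W3 LOAD): counter=5 r=(4,4,5) succ=(1,0,0) retry=(0,1,2)
step 9 (W1 LOAD): counter=5 r=(5,4,5) succ=(1,0,0) retry=(0,1,2)
step 10 (W2 CAS): counter=5 r=(5,4,5) succ=(1,0,0) retry=(0,2,2)
step 11 (W1 CAS): counter=6 r=(5,4,5) succ=(2,0,0) retry=(0,2,2)
step 12 (W3 CAS): counter=6 r=(5,4,5) succ=(2,0,0) retry=(0,2,3)
step 13 (W2 LOAD): counter=6 r=(5,6,5) succ=(2,0,0) retry=(0,2,3)
step 14 (W2 CAS): counter=7 r=(5,6,5) succ=(2,1,0) retry=(0,2,3)

counter=7 r=(5,6,5) succ=(2,1,0) retry=(0,2,3)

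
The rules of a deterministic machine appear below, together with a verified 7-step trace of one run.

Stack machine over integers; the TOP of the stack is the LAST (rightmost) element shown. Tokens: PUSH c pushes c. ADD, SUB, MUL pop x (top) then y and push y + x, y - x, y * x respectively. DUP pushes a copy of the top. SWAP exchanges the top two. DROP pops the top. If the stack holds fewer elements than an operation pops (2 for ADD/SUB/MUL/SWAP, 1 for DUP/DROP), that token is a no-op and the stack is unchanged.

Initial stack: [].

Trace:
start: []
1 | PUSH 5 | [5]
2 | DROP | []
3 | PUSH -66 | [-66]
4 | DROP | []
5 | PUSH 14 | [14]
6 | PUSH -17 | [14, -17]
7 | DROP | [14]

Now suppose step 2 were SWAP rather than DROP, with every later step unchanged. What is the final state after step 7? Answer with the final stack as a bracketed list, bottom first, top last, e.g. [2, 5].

(re-executing from step 2 with the substitution; state before step 2: [5])
2 | SWAP | [5]
3 | PUSH -66 | [5, -66]
4 | DROP | [5]
5 | PUSH 14 | [5, 14]
6 | PUSH -17 | [5, 14, -17]
7 | DROP | [5, 14]

[5, 14]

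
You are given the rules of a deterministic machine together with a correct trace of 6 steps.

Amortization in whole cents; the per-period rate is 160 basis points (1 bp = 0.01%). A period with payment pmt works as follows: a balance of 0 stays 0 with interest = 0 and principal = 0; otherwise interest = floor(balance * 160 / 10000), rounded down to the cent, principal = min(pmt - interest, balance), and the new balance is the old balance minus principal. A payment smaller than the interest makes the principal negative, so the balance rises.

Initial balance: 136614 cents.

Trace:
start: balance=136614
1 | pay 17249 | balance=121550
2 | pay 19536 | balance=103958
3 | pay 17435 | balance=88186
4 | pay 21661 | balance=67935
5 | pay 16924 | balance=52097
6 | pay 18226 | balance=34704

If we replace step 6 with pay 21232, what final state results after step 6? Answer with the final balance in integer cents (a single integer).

31698

(re-executing from step 6 with the substitution; state before step 6: balance=52097)
6 | pay 21232 | balance=31698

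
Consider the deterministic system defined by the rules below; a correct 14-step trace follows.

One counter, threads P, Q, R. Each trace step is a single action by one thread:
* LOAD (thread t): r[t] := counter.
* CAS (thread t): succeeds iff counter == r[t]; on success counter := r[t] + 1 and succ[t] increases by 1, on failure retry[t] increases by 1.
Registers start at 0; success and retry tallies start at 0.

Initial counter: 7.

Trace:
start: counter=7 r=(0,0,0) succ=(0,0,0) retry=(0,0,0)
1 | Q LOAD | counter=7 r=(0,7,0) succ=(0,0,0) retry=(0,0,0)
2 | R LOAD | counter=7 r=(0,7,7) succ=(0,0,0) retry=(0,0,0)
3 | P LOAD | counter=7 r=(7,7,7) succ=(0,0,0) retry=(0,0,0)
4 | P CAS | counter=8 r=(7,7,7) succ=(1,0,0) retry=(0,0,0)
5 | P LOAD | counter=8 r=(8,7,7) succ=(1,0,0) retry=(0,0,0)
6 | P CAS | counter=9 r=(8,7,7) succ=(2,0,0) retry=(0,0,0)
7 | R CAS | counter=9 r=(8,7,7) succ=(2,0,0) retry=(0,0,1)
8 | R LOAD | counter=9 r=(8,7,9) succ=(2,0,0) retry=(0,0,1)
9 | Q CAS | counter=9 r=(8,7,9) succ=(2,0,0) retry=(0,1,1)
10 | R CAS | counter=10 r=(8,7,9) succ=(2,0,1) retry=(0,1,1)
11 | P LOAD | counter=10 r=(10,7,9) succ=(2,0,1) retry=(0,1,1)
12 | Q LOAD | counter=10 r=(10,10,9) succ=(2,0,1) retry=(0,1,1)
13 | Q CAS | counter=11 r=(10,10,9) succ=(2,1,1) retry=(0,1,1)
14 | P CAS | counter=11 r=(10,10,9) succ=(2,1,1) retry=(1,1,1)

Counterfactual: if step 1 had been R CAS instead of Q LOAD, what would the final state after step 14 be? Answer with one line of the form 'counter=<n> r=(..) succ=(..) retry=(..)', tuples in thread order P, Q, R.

counter=11 r=(10,10,9) succ=(2,1,1) retry=(1,1,2)

(re-executing from step 1 with the substitution; state before step 1: counter=7 r=(0,0,0) succ=(0,0,0) retry=(0,0,0))
1 | R CAS | counter=7 r=(0,0,0) succ=(0,0,0) retry=(0,0,1)
2 | R LOAD | counter=7 r=(0,0,7) succ=(0,0,0) retry=(0,0,1)
3 | P LOAD | counter=7 r=(7,0,7) succ=(0,0,0) retry=(0,0,1)
4 | P CAS | counter=8 r=(7,0,7) succ=(1,0,0) retry=(0,0,1)
5 | P LOAD | counter=8 r=(8,0,7) succ=(1,0,0) retry=(0,0,1)
6 | P CAS | counter=9 r=(8,0,7) succ=(2,0,0) retry=(0,0,1)
7 | R CAS | counter=9 r=(8,0,7) succ=(2,0,0) retry=(0,0,2)
8 | R LOAD | counter=9 r=(8,0,9) succ=(2,0,0) retry=(0,0,2)
9 | Q CAS | counter=9 r=(8,0,9) succ=(2,0,0) retry=(0,1,2)
10 | R CAS | counter=10 r=(8,0,9) succ=(2,0,1) retry=(0,1,2)
11 | P LOAD | counter=10 r=(10,0,9) succ=(2,0,1) retry=(0,1,2)
12 | Q LOAD | counter=10 r=(10,10,9) succ=(2,0,1) retry=(0,1,2)
13 | Q CAS | counter=11 r=(10,10,9) succ=(2,1,1) retry=(0,1,2)
14 | P CAS | counter=11 r=(10,10,9) succ=(2,1,1) retry=(1,1,2)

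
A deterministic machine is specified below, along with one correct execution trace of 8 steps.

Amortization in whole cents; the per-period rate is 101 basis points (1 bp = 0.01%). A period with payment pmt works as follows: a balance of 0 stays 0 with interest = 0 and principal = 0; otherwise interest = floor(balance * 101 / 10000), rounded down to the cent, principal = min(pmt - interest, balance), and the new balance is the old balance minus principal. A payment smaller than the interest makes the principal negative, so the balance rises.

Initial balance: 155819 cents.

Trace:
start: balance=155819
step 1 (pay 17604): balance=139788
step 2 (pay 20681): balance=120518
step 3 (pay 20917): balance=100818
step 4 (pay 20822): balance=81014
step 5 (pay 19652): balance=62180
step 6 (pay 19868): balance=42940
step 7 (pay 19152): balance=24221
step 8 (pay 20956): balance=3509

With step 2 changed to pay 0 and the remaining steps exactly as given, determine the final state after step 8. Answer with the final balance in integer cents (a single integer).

(re-executing from step 2 with the substitution; state before step 2: balance=139788)
step 2 (pay 0): balance=141199
step 3 (pay 20917): balance=121708
step 4 (pay 20822): balance=102115
step 5 (pay 19652): balance=83494
step 6 (pay 19868): balance=64469
step 7 (pay 19152): balance=45968
step 8 (pay 20956): balance=25476

25476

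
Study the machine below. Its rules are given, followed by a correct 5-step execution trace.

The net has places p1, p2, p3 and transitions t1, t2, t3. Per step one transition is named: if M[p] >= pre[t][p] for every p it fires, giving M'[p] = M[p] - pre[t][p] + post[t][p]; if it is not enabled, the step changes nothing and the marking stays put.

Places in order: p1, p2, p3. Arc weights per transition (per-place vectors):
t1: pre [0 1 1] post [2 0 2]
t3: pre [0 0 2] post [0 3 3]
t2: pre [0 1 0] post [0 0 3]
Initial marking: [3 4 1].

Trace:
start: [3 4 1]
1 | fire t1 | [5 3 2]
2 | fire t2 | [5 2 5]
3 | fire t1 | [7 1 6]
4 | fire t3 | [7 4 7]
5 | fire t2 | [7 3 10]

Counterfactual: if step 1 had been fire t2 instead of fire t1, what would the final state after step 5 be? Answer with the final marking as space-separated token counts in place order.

(re-executing from step 1 with the substitution; state before step 1: [3 4 1])
1 | fire t2 | [3 3 4]
2 | fire t2 | [3 2 7]
3 | fire t1 | [5 1 8]
4 | fire t3 | [5 4 9]
5 | fire t2 | [5 3 12]

5 3 12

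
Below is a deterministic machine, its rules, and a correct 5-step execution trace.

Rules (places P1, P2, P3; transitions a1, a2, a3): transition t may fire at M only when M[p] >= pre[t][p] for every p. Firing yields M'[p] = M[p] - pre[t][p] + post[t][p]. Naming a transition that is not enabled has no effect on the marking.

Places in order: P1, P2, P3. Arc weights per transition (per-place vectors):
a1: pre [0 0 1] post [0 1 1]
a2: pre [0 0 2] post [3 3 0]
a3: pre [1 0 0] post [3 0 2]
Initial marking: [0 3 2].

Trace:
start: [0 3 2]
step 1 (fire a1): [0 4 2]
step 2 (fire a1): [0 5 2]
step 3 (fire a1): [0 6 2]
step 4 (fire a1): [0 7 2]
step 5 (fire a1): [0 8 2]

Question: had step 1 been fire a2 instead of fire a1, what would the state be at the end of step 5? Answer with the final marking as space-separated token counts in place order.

(re-executing from step 1 with the substitution; state before step 1: [0 3 2])
step 1 (fire a2): [3 6 0]
step 2 (fire a1): [3 6 0]
step 3 (fire a1): [3 6 0]
step 4 (fire a1): [3 6 0]
step 5 (fire a1): [3 6 0]

3 6 0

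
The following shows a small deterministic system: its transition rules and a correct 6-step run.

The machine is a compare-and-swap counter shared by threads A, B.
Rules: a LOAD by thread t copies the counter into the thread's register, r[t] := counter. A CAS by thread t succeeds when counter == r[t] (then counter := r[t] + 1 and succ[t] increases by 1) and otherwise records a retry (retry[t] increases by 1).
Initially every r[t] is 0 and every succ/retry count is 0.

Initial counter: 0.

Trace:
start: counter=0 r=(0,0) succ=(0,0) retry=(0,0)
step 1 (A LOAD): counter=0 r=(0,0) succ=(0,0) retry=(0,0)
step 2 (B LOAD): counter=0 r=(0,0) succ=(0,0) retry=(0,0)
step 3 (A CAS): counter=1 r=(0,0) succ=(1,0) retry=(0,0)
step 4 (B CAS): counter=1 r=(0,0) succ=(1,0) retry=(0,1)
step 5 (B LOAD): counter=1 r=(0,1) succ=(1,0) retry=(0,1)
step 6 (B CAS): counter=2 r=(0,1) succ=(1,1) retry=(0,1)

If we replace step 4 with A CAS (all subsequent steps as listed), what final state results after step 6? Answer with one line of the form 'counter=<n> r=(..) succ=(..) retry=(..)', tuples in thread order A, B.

(re-executing from step 4 with the substitution; state before step 4: counter=1 r=(0,0) succ=(1,0) retry=(0,0))
step 4 (A CAS): counter=1 r=(0,0) succ=(1,0) retry=(1,0)
step 5 (B LOAD): counter=1 r=(0,1) succ=(1,0) retry=(1,0)
step 6 (B CAS): counter=2 r=(0,1) succ=(1,1) retry=(1,0)

counter=2 r=(0,1) succ=(1,1) retry=(1,0)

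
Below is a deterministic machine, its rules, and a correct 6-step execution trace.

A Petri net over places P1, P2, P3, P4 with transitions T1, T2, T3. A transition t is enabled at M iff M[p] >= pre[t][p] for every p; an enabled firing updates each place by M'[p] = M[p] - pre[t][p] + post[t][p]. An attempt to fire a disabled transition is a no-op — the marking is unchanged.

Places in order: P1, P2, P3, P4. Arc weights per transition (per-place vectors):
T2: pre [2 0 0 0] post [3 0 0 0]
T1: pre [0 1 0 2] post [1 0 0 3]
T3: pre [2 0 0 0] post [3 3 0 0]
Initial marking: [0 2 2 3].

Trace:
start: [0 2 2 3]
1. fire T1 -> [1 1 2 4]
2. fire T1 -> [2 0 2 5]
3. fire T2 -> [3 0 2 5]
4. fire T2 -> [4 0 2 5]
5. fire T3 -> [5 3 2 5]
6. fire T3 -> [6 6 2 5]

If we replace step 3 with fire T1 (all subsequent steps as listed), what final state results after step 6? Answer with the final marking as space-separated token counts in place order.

(re-executing from step 3 with the substitution; state before step 3: [2 0 2 5])
3. fire T1 -> [2 0 2 5]
4. fire T2 -> [3 0 2 5]
5. fire T3 -> [4 3 2 5]
6. fire T3 -> [5 6 2 5]

5 6 2 5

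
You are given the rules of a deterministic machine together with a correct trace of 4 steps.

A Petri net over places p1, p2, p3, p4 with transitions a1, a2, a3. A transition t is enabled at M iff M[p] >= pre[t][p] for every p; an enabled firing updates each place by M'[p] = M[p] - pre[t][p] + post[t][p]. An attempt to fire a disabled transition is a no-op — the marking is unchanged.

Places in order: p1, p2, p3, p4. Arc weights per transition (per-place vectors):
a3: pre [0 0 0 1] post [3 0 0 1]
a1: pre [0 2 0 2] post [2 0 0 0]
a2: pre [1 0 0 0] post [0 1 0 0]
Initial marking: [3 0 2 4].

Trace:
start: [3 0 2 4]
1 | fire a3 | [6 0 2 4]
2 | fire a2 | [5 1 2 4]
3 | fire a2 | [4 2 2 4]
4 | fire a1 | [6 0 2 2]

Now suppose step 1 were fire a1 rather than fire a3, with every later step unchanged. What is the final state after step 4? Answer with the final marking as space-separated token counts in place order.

3 0 2 2

(re-executing from step 1 with the substitution; state before step 1: [3 0 2 4])
1 | fire a1 | [3 0 2 4]
2 | fire a2 | [2 1 2 4]
3 | fire a2 | [1 2 2 4]
4 | fire a1 | [3 0 2 2]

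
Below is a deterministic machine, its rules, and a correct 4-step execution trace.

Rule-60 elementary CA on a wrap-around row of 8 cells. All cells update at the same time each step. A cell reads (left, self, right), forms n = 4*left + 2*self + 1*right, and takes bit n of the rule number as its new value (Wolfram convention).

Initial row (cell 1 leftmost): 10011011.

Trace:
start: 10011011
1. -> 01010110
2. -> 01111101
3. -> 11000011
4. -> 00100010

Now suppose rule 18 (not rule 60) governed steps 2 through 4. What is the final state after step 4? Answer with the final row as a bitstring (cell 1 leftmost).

(re-executing steps 2..4 under rule 18; state before step 2: 01010110)
2. -> 10000001
3. -> 01000010
4. -> 10100101

10100101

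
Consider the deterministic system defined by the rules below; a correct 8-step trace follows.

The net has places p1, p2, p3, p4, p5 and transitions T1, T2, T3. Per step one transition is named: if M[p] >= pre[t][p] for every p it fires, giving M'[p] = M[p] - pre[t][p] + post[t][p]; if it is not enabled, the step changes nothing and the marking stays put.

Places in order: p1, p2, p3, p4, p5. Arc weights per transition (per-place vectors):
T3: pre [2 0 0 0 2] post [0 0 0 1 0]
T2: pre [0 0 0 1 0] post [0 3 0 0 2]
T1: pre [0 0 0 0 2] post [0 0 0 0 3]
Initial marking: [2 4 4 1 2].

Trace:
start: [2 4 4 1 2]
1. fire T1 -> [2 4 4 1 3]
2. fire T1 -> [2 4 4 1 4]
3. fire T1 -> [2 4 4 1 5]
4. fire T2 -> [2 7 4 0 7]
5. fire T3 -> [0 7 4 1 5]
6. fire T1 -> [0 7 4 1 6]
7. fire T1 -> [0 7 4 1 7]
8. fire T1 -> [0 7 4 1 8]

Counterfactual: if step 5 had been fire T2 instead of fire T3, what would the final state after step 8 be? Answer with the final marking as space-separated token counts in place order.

(re-executing from step 5 with the substitution; state before step 5: [2 7 4 0 7])
5. fire T2 -> [2 7 4 0 7]
6. fire T1 -> [2 7 4 0 8]
7. fire T1 -> [2 7 4 0 9]
8. fire T1 -> [2 7 4 0 10]

2 7 4 0 10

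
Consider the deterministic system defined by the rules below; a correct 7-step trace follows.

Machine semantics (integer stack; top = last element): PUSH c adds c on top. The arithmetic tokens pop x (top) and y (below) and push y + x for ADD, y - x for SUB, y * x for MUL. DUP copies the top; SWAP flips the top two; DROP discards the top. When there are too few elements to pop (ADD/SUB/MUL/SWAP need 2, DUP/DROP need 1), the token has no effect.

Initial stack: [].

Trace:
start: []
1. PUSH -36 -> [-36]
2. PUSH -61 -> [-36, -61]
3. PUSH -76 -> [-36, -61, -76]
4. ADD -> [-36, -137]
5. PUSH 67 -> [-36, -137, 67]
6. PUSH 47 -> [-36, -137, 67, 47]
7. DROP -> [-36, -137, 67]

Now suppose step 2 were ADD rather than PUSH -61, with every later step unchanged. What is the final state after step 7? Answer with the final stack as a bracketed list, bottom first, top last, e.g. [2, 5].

(re-executing from step 2 with the substitution; state before step 2: [-36])
2. ADD -> [-36]
3. PUSH -76 -> [-36, -76]
4. ADD -> [-112]
5. PUSH 67 -> [-112, 67]
6. PUSH 47 -> [-112, 67, 47]
7. DROP -> [-112, 67]

[-112, 67]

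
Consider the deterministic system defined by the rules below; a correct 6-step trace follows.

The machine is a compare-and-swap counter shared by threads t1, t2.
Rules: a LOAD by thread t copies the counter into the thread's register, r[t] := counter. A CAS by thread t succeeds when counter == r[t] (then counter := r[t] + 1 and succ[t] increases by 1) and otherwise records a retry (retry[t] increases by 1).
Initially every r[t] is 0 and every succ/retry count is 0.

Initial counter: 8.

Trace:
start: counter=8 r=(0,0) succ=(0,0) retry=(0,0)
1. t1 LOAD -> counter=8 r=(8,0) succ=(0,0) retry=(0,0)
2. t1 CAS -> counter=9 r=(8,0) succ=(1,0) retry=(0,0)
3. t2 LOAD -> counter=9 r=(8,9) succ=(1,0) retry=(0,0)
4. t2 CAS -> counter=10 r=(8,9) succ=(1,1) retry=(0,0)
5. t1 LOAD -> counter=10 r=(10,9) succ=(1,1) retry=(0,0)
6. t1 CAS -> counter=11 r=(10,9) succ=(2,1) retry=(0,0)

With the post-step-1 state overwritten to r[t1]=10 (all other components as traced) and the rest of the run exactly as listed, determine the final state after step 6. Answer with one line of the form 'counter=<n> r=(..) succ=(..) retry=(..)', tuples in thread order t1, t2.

counter=10 r=(9,8) succ=(1,1) retry=(1,0)

state after step 1 := counter=8 r=(10,0) succ=(0,0) retry=(0,0)
2. t1 CAS -> counter=8 r=(10,0) succ=(0,0) retry=(1,0)
3. t2 LOAD -> counter=8 r=(10,8) succ=(0,0) retry=(1,0)
4. t2 CAS -> counter=9 r=(10,8) succ=(0,1) retry=(1,0)
5. t1 LOAD -> counter=9 r=(9,8) succ=(0,1) retry=(1,0)
6. t1 CAS -> counter=10 r=(9,8) succ=(1,1) retry=(1,0)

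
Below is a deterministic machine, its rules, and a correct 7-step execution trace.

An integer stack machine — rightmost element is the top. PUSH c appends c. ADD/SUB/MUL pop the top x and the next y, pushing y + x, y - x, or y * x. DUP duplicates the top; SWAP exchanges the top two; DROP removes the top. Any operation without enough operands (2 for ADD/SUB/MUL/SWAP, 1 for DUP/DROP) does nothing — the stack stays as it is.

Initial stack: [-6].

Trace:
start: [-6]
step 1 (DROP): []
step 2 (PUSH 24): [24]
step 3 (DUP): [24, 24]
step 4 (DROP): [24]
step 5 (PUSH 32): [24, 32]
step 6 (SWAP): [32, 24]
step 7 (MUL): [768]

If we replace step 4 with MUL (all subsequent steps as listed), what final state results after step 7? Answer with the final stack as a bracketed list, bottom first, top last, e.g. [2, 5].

(re-executing from step 4 with the substitution; state before step 4: [24, 24])
step 4 (MUL): [576]
step 5 (PUSH 32): [576, 32]
step 6 (SWAP): [32, 576]
step 7 (MUL): [18432]

[18432]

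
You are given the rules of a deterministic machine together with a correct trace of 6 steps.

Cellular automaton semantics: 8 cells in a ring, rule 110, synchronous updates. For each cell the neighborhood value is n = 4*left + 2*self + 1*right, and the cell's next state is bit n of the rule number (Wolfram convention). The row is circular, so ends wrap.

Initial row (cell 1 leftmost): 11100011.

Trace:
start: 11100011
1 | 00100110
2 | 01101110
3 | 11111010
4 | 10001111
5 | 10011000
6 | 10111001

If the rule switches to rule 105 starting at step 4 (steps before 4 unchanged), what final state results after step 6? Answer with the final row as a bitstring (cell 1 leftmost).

(re-executing steps 4..6 under rule 105; state before step 4: 11111010)
4 | 10001101
5 | 10101111
6 | 11011000

11011000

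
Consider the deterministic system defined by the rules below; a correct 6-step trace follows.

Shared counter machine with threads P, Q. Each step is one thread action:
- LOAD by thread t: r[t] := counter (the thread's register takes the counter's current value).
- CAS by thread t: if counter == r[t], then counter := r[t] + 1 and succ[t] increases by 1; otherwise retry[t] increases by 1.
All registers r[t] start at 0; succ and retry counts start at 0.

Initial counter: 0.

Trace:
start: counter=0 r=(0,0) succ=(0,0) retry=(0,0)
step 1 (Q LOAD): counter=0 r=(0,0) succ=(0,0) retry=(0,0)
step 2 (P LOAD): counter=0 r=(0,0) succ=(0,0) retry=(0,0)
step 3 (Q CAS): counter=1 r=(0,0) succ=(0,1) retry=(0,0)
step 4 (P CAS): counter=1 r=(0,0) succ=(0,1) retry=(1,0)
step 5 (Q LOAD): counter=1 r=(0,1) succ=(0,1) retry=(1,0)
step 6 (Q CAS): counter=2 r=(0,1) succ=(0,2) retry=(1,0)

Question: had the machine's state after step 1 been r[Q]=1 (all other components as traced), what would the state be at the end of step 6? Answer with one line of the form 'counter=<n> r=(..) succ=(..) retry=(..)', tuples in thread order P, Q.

counter=2 r=(0,1) succ=(1,1) retry=(0,1)

state after step 1 := counter=0 r=(0,1) succ=(0,0) retry=(0,0)
step 2 (P LOAD): counter=0 r=(0,1) succ=(0,0) retry=(0,0)
step 3 (Q CAS): counter=0 r=(0,1) succ=(0,0) retry=(0,1)
step 4 (P CAS): counter=1 r=(0,1) succ=(1,0) retry=(0,1)
step 5 (Q LOAD): counter=1 r=(0,1) succ=(1,0) retry=(0,1)
step 6 (Q CAS): counter=2 r=(0,1) succ=(1,1) retry=(0,1)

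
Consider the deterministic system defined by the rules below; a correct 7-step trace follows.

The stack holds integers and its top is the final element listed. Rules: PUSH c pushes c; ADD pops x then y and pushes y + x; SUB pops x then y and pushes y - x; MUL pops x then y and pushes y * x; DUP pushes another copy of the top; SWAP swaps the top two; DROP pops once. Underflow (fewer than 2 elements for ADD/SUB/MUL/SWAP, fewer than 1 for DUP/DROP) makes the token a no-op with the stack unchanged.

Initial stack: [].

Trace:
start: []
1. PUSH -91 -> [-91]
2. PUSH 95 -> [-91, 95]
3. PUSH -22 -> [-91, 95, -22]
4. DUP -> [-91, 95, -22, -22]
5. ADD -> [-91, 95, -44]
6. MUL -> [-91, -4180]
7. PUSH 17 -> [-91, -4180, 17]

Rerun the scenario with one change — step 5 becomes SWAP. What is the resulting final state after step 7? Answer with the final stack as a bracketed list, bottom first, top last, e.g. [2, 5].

[-91, 95, 484, 17]

(re-executing from step 5 with the substitution; state before step 5: [-91, 95, -22, -22])
5. SWAP -> [-91, 95, -22, -22]
6. MUL -> [-91, 95, 484]
7. PUSH 17 -> [-91, 95, 484, 17]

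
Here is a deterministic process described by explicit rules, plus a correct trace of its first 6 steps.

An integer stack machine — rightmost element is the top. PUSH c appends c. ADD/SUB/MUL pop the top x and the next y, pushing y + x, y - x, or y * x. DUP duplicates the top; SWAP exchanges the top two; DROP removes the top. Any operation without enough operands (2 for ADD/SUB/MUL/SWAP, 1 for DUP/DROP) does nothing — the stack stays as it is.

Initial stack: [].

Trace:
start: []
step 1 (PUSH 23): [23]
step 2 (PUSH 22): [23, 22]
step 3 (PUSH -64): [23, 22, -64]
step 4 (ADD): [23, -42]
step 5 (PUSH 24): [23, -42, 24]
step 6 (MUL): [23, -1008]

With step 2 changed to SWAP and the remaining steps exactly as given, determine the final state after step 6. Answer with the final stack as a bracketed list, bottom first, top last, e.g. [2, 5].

(re-executing from step 2 with the substitution; state before step 2: [23])
step 2 (SWAP): [23]
step 3 (PUSH -64): [23, -64]
step 4 (ADD): [-41]
step 5 (PUSH 24): [-41, 24]
step 6 (MUL): [-984]

[-984]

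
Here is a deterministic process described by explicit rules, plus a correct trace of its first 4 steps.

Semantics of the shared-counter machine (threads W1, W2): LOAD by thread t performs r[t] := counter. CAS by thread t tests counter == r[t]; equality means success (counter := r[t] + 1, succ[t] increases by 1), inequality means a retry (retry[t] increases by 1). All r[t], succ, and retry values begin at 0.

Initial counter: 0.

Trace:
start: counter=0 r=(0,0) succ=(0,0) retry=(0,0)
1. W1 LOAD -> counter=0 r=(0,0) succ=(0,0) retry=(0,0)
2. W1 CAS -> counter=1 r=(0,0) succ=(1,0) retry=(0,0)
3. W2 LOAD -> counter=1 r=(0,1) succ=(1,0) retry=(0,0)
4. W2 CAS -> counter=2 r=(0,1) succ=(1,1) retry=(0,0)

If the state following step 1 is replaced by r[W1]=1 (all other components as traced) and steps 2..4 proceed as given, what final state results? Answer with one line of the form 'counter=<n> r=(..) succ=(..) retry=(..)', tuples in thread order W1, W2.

state after step 1 := counter=0 r=(1,0) succ=(0,0) retry=(0,0)
2. W1 CAS -> counter=0 r=(1,0) succ=(0,0) retry=(1,0)
3. W2 LOAD -> counter=0 r=(1,0) succ=(0,0) retry=(1,0)
4. W2 CAS -> counter=1 r=(1,0) succ=(0,1) retry=(1,0)

counter=1 r=(1,0) succ=(0,1) retry=(1,0)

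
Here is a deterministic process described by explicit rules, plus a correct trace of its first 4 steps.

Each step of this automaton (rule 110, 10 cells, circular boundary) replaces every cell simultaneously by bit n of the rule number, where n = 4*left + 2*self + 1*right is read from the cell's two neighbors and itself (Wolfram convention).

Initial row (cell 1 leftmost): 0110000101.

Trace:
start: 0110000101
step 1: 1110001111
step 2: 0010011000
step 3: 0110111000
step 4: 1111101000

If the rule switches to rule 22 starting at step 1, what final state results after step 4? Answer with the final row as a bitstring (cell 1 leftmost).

(re-executing steps 1..4 under rule 22; state before step 1: 0110000101)
step 1: 0001001101
step 2: 1011110001
step 3: 0000001010
step 4: 0000011011

0000011011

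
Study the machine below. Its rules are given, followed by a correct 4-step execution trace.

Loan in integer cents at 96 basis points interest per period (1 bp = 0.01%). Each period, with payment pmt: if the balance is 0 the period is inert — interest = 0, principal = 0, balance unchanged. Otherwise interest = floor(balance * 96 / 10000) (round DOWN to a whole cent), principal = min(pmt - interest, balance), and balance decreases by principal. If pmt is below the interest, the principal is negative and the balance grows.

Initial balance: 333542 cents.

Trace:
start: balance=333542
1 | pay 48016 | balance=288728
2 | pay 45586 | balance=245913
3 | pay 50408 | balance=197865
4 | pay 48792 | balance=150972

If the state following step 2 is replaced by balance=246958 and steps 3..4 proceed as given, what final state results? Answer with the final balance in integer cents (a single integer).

state after step 2 := balance=246958
3 | pay 50408 | balance=198920
4 | pay 48792 | balance=152037

152037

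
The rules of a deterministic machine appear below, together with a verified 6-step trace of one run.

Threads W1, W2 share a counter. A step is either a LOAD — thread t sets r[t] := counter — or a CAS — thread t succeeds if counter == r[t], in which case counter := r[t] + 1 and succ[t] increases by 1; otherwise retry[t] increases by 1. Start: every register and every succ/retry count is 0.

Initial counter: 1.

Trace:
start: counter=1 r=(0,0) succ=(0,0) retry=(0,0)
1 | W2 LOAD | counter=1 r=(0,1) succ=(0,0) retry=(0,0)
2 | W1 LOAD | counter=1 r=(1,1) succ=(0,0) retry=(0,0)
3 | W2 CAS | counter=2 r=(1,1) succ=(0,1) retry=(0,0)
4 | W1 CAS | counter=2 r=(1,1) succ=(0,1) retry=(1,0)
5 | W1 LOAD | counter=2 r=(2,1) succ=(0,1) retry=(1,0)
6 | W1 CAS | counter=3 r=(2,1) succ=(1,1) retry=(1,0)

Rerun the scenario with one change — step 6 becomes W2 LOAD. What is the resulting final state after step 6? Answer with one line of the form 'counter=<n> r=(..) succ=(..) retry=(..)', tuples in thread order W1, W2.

counter=2 r=(2,2) succ=(0,1) retry=(1,0)

(re-executing from step 6 with the substitution; state before step 6: counter=2 r=(2,1) succ=(0,1) retry=(1,0))
6 | W2 LOAD | counter=2 r=(2,2) succ=(0,1) retry=(1,0)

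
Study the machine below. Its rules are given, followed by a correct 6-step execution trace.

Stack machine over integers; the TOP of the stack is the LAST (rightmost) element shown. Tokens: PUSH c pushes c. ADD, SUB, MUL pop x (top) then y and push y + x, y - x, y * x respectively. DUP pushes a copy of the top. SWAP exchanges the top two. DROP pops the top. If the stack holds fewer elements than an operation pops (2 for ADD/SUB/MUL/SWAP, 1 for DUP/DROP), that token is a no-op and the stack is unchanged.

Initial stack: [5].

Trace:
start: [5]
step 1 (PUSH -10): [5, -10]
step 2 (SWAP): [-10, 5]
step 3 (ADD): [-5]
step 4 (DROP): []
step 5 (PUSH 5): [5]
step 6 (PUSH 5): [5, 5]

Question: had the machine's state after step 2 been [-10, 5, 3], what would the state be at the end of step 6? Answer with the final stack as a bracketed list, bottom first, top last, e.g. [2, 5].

[-10, 5, 5]

state after step 2 := [-10, 5, 3]
step 3 (ADD): [-10, 8]
step 4 (DROP): [-10]
step 5 (PUSH 5): [-10, 5]
step 6 (PUSH 5): [-10, 5, 5]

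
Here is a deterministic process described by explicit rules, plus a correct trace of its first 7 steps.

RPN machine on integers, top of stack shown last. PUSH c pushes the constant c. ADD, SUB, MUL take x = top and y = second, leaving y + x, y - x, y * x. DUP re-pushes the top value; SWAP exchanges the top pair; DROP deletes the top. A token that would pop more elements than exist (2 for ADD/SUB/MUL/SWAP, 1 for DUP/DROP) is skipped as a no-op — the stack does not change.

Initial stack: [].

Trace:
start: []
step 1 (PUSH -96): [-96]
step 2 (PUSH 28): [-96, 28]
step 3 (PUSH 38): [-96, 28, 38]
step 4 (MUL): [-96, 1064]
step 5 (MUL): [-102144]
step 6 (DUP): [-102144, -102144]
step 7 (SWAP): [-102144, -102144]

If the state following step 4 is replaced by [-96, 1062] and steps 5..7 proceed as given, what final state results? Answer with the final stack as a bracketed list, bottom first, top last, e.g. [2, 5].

state after step 4 := [-96, 1062]
step 5 (MUL): [-101952]
step 6 (DUP): [-101952, -101952]
step 7 (SWAP): [-101952, -101952]

[-101952, -101952]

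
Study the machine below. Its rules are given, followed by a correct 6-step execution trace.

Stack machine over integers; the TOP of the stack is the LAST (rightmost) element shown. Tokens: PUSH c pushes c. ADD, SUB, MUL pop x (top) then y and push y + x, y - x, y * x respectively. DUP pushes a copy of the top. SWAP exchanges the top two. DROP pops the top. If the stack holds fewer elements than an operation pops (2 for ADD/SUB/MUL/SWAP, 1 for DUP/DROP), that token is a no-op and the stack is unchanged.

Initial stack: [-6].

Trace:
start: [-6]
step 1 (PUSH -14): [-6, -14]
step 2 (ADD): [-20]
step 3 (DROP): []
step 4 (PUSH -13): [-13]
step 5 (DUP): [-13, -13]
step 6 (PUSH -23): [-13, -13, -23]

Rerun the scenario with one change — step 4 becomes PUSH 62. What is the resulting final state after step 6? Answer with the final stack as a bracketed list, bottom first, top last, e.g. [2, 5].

[62, 62, -23]

(re-executing from step 4 with the substitution; state before step 4: [])
step 4 (PUSH 62): [62]
step 5 (DUP): [62, 62]
step 6 (PUSH -23): [62, 62, -23]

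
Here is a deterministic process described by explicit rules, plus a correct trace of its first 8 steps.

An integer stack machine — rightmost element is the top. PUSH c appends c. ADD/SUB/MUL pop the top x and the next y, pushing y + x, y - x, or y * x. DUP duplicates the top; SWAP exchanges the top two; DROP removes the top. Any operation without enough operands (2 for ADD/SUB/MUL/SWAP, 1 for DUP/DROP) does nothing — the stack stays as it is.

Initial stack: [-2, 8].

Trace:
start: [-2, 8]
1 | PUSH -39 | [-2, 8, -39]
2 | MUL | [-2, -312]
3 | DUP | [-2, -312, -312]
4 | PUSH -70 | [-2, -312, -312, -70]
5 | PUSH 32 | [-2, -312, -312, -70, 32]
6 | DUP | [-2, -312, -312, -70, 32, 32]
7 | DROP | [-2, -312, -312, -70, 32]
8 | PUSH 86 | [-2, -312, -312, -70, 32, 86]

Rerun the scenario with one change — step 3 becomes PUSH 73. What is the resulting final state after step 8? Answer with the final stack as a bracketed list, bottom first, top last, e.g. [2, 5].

[-2, -312, 73, -70, 32, 86]

(re-executing from step 3 with the substitution; state before step 3: [-2, -312])
3 | PUSH 73 | [-2, -312, 73]
4 | PUSH -70 | [-2, -312, 73, -70]
5 | PUSH 32 | [-2, -312, 73, -70, 32]
6 | DUP | [-2, -312, 73, -70, 32, 32]
7 | DROP | [-2, -312, 73, -70, 32]
8 | PUSH 86 | [-2, -312, 73, -70, 32, 86]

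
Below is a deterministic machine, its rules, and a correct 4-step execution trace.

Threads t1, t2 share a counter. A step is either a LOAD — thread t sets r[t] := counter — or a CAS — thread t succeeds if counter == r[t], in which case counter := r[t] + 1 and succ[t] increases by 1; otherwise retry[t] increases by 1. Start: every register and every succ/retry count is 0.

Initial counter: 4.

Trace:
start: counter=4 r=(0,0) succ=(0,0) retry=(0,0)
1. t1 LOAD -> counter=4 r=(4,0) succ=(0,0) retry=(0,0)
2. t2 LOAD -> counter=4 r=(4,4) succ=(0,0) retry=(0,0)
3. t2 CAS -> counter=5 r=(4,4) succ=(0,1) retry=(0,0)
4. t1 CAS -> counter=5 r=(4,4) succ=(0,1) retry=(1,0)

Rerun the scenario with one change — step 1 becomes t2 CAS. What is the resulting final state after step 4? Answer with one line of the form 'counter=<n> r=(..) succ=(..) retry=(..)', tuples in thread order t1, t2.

(re-executing from step 1 with the substitution; state before step 1: counter=4 r=(0,0) succ=(0,0) retry=(0,0))
1. t2 CAS -> counter=4 r=(0,0) succ=(0,0) retry=(0,1)
2. t2 LOAD -> counter=4 r=(0,4) succ=(0,0) retry=(0,1)
3. t2 CAS -> counter=5 r=(0,4) succ=(0,1) retry=(0,1)
4. t1 CAS -> counter=5 r=(0,4) succ=(0,1) retry=(1,1)

counter=5 r=(0,4) succ=(0,1) retry=(1,1)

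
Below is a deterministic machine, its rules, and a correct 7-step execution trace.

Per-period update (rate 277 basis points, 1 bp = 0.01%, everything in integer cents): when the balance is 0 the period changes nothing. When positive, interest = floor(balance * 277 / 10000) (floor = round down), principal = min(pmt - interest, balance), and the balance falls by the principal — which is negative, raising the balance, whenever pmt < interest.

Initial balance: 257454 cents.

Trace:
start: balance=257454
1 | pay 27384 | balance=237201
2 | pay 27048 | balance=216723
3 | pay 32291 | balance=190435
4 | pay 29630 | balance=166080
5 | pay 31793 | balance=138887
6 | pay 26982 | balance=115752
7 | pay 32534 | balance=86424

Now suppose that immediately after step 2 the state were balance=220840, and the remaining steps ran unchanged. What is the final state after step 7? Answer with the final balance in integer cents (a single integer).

state after step 2 := balance=220840
3 | pay 32291 | balance=194666
4 | pay 29630 | balance=170428
5 | pay 31793 | balance=143355
6 | pay 26982 | balance=120343
7 | pay 32534 | balance=91142

91142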